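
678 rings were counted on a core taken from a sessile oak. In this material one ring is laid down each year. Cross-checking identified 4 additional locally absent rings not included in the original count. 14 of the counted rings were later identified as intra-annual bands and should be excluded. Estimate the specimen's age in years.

Adjusted count: 678 − 14 + 4 = 668 rings.
One ring per year makes the duration 668 years.

668 years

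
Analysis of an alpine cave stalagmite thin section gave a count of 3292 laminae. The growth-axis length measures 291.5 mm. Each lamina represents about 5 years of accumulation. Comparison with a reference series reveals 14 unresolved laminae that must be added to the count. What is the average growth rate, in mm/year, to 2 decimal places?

Adjusted count: 3292 + 14 = 3306 laminae.
Multiplying by 5 years per lamina: 3306 × 5 = 16530 years.
Extension rate ≈ 291.5 / 16530 = 0.02 mm/year.

0.02 mm/year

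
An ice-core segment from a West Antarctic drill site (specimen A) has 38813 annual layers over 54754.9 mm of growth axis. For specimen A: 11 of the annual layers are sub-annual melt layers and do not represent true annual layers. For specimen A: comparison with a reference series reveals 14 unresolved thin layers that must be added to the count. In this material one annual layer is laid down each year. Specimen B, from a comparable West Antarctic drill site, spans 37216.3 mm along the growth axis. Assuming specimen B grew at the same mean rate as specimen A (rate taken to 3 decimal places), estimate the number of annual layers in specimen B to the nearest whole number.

26376 annual layers

Specimen A: after corrections the count is 38813 − 11 + 14 = 38816 annual layers.
A: Extension rate ≈ 54754.9 / 38816 = 1.411 mm per year.
For B, 37216.3 / 1.411 = 26375.83 years ≈ 26376 annual layers.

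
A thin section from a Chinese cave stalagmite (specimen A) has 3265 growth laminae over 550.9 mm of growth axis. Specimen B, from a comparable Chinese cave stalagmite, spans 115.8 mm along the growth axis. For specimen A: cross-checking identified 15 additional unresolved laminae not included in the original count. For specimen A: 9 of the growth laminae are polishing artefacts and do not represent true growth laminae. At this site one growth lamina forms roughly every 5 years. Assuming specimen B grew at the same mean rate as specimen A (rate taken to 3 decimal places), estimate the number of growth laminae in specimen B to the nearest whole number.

681 growth laminae

Specimen A: after corrections the count is 3265 − 9 + 15 = 3271 growth laminae.
Specimen A: 3271 growth laminae at 5 years each span 3271 × 5 = 16355 years.
A: 550.9 mm over 16355 years gives 550.9 / 16355 ≈ 0.034 mm/year.
B spans 115.8 / 0.034 = 3405.88 years; at 5 years per growth lamina that is 3405.88 / 5 ≈ 681 growth laminae.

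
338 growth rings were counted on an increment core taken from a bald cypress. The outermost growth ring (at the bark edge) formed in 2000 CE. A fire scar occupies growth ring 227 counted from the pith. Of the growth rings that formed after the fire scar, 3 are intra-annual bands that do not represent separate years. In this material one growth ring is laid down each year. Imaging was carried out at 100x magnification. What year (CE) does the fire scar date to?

1892 CE

338 − 227 = 111 growth rings lie beyond the fire scar toward the bark edge.
111 − 3 false = 108 true growth rings after the fire scar.
The growth ring at the bark edge is 2000 CE, so the fire scar dates to 2000 − 108 = 1892 CE.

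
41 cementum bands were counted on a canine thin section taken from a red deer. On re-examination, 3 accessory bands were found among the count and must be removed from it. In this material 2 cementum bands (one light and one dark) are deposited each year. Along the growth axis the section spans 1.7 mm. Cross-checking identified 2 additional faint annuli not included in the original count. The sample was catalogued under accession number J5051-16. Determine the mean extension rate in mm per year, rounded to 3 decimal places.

0.085 mm per year

Adjusted count: 41 − 3 + 2 = 40 cementum bands.
Dividing by 2 cementum bands per year: 40 / 2 = 20 years.
1.7 mm over 20 years gives 1.7 / 20 ≈ 0.085 mm per year.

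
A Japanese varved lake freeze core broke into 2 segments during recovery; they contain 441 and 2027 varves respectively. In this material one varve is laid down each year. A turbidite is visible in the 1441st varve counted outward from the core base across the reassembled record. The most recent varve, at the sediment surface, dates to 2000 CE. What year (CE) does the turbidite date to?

Total varves = 441 + 2027 = 2468.
2468 − 1441 = 1027 varves lie beyond the turbidite toward the sediment surface.
Counting back 1027 years from 2000 CE places the turbidite in 2000 − 1027 = 973 CE.

973 CE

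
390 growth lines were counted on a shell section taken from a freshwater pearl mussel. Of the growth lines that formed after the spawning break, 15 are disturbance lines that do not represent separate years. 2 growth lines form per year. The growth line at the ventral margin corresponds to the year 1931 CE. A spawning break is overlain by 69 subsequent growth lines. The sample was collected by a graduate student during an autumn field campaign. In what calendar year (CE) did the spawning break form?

69 growth lines formed after the spawning break.
Removing the 15 false growth lines leaves 69 − 15 = 54 true growth lines beyond the spawning break.
Dividing by 2 growth lines per year: 54 / 2 = 27 years.
1931 − 27 = 1904 CE.

1904 CE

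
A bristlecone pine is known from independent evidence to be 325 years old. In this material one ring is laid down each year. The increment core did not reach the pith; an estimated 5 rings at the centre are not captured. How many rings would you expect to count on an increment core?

320 rings

Expected rings over 325 years: 325.
325 − 5 missed = 320 rings expected in the prepared section.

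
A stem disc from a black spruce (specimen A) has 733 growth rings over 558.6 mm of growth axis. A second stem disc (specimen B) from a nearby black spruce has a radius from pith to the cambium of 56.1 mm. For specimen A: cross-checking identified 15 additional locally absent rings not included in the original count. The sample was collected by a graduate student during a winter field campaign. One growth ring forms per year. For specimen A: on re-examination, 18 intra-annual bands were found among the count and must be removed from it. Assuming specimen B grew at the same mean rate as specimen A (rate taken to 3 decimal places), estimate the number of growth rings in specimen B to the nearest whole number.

73 growth rings

Specimen A: correcting the raw count gives 733 − 18 + 15 = 730 true growth rings.
A: Extension rate ≈ 558.6 / 730 = 0.765 mm/yr.
For B, 56.1 / 0.765 = 73.33 years ≈ 73 growth rings.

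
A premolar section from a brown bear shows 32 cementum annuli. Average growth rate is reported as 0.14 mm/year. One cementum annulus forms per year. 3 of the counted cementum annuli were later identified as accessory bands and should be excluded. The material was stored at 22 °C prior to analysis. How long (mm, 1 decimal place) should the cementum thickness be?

4.1 mm

Adjusted count: 32 − 3 = 29 cementum annuli.
Predicted length = 0.14 mm/year × 29 years = 4.1 mm.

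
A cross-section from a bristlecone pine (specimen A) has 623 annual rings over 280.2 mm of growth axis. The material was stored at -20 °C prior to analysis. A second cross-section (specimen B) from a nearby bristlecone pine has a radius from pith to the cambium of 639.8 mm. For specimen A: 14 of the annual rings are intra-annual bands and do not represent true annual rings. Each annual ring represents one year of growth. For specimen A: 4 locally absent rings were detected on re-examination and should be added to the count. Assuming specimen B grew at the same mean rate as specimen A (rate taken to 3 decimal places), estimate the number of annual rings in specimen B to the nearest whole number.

1400 annual rings

Specimen A: correcting the raw count gives 623 − 14 + 4 = 613 true annual rings.
A: Mean rate = 280.2 mm / 613 years ≈ 0.457 mm per year.
B spans 639.8 / 0.457 = 1400.00 years ≈ 1400 annual rings.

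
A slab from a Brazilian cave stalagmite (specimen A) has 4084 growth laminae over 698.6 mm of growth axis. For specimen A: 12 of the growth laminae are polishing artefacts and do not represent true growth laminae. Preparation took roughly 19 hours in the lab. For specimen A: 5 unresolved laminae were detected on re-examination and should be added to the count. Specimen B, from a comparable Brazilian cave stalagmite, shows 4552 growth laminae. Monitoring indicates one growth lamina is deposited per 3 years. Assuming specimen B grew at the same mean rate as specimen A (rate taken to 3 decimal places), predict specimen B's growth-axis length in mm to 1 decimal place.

Specimen A: after corrections the count is 4084 − 12 + 5 = 4077 growth laminae.
Specimen A: at 3 years per growth lamina, 4077 × 3 = 12231 years.
A: Mean rate = 698.6 mm / 12231 years ≈ 0.057 mm/yr.
Specimen B: 4552 growth laminae at 3 years each span 4552 × 3 = 13656 years. For B, 0.057 mm/year × 13656 years = 778.4 mm.

778.4 mm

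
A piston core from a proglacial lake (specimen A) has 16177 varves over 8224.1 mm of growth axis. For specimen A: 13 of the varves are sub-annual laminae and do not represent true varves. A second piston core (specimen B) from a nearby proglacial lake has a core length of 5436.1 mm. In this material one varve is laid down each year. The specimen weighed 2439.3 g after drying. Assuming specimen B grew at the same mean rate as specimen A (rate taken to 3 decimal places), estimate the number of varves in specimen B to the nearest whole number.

Specimen A: correcting the raw count gives 16177 − 13 = 16164 true varves.
A: 8224.1 mm over 16164 years gives 8224.1 / 16164 ≈ 0.509 mm/year.
Specimen B: 5436.1 mm / 0.509 mm per year = 10679.96 years ≈ 10680 varves.

10680 varves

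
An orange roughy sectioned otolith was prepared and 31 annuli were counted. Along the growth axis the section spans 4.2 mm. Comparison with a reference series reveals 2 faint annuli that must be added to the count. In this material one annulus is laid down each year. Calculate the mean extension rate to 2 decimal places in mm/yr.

0.13 mm/yr

True annulus count = 31 + 2 = 33.
Extension rate ≈ 4.2 / 33 = 0.13 mm/yr.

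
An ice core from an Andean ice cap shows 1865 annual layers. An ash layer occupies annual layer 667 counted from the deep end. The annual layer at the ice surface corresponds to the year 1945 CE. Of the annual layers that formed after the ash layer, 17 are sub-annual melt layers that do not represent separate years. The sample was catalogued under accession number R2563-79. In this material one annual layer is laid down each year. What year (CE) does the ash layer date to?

Between annual layer 667 and the ice surface there are 1865 − 667 = 1198 annual layers.
1198 − 17 false = 1181 true annual layers after the ash layer.
Counting back 1181 years from 1945 CE places the ash layer in 1945 − 1181 = 764 CE.

764 CE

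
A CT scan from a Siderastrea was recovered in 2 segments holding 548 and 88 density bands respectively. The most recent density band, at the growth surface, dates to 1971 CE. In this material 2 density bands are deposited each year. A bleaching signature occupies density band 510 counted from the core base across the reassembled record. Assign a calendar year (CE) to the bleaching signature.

1908 CE

Total density bands = 548 + 88 = 636.
The bleaching signature sits at density band 510 from the core base, so 636 − 510 = 126 density bands formed after it.
With 2 density bands per year, 126 / 2 = 63 years.
1971 − 63 = 1908 CE.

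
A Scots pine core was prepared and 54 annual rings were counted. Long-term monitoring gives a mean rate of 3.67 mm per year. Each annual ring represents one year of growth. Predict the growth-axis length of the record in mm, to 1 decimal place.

198.2 mm

54 years of growth are recorded.
54 years at 3.67 mm/year gives 3.67 × 54 = 198.2 mm.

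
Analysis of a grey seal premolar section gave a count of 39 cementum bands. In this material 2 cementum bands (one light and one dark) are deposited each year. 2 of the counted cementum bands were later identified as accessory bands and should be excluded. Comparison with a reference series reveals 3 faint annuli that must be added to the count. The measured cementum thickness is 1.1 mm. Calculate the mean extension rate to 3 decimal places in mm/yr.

Correcting the raw count gives 39 − 2 + 3 = 40 true cementum bands.
Dividing by 2 cementum bands per year: 40 / 2 = 20 years.
Extension rate ≈ 1.1 / 20 = 0.055 mm/yr.

0.055 mm/yr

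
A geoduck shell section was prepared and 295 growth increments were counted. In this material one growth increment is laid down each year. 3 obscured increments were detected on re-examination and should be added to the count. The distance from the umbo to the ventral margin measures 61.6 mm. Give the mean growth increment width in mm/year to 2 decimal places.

Adjusted count: 295 + 3 = 298 growth increments.
Mean rate = 61.6 mm / 298 years ≈ 0.21 mm/year.

0.21 mm/year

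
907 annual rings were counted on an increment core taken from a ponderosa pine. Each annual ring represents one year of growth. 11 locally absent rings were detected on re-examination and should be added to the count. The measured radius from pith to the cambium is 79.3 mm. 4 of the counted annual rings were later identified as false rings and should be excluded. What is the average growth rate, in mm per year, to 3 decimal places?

0.087 mm per year

After corrections the count is 907 − 4 + 11 = 914 annual rings.
Extension rate ≈ 79.3 / 914 = 0.087 mm per year.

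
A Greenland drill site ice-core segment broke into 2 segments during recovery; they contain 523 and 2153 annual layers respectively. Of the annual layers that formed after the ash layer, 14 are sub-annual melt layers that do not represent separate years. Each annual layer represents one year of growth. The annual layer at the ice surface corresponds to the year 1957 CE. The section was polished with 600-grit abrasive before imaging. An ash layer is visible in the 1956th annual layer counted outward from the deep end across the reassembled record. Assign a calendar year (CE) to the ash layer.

1251 CE

Total annual layers = 523 + 2153 = 2676.
Between annual layer 1956 and the ice surface there are 2676 − 1956 = 720 annual layers.
720 − 14 false = 706 true annual layers after the ash layer.
Counting back 706 years from 1957 CE places the ash layer in 1957 − 706 = 1251 CE.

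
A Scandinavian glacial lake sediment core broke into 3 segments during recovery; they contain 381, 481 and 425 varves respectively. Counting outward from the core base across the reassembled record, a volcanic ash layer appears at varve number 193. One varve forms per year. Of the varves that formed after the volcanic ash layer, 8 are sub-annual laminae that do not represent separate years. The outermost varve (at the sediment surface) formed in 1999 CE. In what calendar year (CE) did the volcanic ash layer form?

913 CE

Total varves = 381 + 481 + 425 = 1287.
The volcanic ash layer sits at varve 193 from the core base, so 1287 − 193 = 1094 varves formed after it.
Removing the 8 false varves leaves 1094 − 8 = 1086 true varves beyond the volcanic ash layer.
The varve at the sediment surface is 1999 CE, so the volcanic ash layer dates to 1999 − 1086 = 913 CE.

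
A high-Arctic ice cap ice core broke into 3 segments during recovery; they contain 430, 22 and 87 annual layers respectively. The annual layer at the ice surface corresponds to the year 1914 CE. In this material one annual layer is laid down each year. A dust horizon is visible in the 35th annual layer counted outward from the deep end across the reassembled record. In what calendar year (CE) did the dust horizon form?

1410 CE

Total annual layers = 430 + 22 + 87 = 539.
539 − 35 = 504 annual layers lie beyond the dust horizon toward the ice surface.
Counting back 504 years from 1914 CE places the dust horizon in 1914 − 504 = 1410 CE.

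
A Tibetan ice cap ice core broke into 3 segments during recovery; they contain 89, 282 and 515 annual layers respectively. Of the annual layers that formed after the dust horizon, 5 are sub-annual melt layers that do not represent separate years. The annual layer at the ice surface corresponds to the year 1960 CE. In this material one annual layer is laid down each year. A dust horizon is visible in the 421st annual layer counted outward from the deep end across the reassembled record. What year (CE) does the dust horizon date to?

1500 CE

Total annual layers = 89 + 282 + 515 = 886.
886 − 421 = 465 annual layers lie beyond the dust horizon toward the ice surface.
Removing the 5 false annual layers leaves 465 − 5 = 460 true annual layers beyond the dust horizon.
Counting back 460 years from 1960 CE places the dust horizon in 1960 − 460 = 1500 CE.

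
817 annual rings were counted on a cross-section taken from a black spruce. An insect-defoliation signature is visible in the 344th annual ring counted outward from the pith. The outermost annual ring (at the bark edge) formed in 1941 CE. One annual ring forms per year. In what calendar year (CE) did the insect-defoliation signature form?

The insect-defoliation signature sits at annual ring 344 from the pith, so 817 − 344 = 473 annual rings formed after it.
1941 − 473 = 1468 CE.

1468 CE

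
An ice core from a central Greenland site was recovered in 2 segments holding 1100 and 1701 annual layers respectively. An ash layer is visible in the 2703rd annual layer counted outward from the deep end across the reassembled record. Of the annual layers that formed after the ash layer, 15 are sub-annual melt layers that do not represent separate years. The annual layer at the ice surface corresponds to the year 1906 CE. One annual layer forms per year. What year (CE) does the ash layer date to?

Total annual layers = 1100 + 1701 = 2801.
2801 − 2703 = 98 annual layers lie beyond the ash layer toward the ice surface.
Excluding 15 false annual layers: 98 − 15 = 83.
1906 − 83 = 1823 CE.

1823 CE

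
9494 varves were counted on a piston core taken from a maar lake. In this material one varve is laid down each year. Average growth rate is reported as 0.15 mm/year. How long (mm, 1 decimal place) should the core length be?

9494 years of growth are recorded.
Length ≈ 0.15 × 9494 = 1424.1 mm.

1424.1 mm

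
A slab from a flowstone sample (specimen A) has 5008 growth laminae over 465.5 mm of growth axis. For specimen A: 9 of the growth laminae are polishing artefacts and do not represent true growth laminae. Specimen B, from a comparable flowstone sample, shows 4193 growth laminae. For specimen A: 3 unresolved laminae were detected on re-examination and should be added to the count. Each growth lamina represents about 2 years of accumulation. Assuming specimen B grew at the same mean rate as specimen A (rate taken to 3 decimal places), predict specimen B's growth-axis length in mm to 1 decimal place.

Specimen A: adjusted count: 5008 − 9 + 3 = 5002 growth laminae.
Specimen A: at 2 years per growth lamina, 5002 × 2 = 10004 years.
A: 465.5 mm over 10004 years gives 465.5 / 10004 ≈ 0.047 mm per year.
Specimen B: at 2 years per growth lamina, 4193 × 2 = 8386 years. Length of B = 0.047 × 8386 = 394.1 mm.

394.1 mm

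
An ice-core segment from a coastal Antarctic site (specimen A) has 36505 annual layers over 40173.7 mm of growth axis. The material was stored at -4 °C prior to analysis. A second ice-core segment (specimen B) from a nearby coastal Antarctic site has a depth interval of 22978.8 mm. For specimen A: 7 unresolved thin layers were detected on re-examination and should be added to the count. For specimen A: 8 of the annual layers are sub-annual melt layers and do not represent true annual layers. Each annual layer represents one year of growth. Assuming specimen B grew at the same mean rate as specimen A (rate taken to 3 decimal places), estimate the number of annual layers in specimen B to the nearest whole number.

20871 annual layers

Specimen A: after corrections the count is 36505 − 8 + 7 = 36504 annual layers.
A: 40173.7 mm over 36504 years gives 40173.7 / 36504 ≈ 1.101 mm per year.
Specimen B: 22978.8 mm / 1.101 mm per year = 20870.84 years ≈ 20871 annual layers.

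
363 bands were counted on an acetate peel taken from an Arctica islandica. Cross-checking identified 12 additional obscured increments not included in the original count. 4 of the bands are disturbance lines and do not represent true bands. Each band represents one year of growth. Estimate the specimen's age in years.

371 years

After corrections the count is 363 − 4 + 12 = 371 bands.
At one band per year, that is 371 years.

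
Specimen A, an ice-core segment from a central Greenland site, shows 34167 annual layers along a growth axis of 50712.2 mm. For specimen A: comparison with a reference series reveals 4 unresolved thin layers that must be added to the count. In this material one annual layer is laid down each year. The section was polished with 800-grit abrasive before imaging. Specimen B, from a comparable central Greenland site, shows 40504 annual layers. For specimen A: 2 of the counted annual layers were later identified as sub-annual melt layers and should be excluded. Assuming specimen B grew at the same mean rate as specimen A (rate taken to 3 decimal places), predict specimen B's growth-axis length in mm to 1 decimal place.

Specimen A: adjusted count: 34167 − 2 + 4 = 34169 annual layers.
A: Extension rate ≈ 50712.2 / 34169 = 1.484 mm per year.
For B, 1.484 mm/year × 40504 years = 60107.9 mm.

60107.9 mm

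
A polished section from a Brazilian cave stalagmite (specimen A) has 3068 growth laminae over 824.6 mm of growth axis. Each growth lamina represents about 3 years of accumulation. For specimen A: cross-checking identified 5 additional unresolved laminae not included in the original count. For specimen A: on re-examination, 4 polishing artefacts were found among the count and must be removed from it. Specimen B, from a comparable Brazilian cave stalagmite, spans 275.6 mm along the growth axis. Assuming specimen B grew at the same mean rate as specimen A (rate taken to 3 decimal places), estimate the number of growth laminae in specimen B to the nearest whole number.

1021 growth laminae

Specimen A: after corrections the count is 3068 − 4 + 5 = 3069 growth laminae.
Specimen A: multiplying by 3 years per growth lamina: 3069 × 3 = 9207 years.
A: Extension rate ≈ 824.6 / 9207 = 0.090 mm/yr.
Specimen B: 275.6 mm / 0.090 mm per year = 3062.22 years; at 3 years per growth lamina that is 3062.22 / 3 ≈ 1021 growth laminae.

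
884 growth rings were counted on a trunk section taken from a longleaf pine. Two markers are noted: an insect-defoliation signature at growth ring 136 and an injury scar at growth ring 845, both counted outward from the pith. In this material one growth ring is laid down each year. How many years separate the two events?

845 − 136 = 709 growth rings lie between the two events.
That is 709 years at one growth ring per year.

709 yr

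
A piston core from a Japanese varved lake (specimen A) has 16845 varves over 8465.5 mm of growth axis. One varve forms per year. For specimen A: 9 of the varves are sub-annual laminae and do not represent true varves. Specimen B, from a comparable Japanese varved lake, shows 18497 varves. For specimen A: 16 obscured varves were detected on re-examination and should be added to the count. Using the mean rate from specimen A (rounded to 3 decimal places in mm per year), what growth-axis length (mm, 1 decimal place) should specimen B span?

Specimen A: after corrections the count is 16845 − 9 + 16 = 16852 varves.
A: Extension rate ≈ 8465.5 / 16852 = 0.502 mm/year.
For B, 0.502 mm/year × 18497 years = 9285.5 mm.

9285.5 mm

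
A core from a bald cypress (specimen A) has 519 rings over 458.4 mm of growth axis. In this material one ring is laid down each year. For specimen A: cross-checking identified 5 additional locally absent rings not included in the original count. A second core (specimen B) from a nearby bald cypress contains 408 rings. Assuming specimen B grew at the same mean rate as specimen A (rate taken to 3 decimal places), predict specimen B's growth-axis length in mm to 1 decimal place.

357.0 mm

Specimen A: true ring count = 519 + 5 = 524.
A: Extension rate ≈ 458.4 / 524 = 0.875 mm/yr.
Length of B = 0.875 × 408 = 357.0 mm.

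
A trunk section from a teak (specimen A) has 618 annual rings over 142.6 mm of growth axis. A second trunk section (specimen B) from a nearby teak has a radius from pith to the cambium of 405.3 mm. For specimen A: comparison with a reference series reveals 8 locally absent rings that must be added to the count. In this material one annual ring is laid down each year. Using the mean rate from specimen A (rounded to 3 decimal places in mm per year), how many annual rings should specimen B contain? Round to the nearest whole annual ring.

1778 annual rings

Specimen A: adjusted count: 618 + 8 = 626 annual rings.
A: Extension rate ≈ 142.6 / 626 = 0.228 mm/year.
Specimen B: 405.3 mm / 0.228 mm per year = 1777.63 years ≈ 1778 annual rings.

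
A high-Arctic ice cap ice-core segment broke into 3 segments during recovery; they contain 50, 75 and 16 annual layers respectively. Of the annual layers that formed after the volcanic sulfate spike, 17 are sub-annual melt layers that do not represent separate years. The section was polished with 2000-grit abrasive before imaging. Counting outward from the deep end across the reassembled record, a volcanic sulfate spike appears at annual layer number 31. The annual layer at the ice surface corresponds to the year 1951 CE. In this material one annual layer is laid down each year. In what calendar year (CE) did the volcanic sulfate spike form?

Total annual layers = 50 + 75 + 16 = 141.
The volcanic sulfate spike sits at annual layer 31 from the deep end, so 141 − 31 = 110 annual layers formed after it.
Excluding 17 false annual layers: 110 − 17 = 93.
The annual layer at the ice surface is 1951 CE, so the volcanic sulfate spike dates to 1951 − 93 = 1858 CE.

1858 CE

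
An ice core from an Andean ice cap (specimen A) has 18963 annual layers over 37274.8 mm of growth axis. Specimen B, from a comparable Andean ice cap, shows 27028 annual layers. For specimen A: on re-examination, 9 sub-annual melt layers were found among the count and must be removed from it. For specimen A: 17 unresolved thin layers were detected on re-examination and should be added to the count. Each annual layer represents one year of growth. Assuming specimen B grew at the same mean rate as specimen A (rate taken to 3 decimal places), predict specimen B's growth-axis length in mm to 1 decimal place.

53110.0 mm

Specimen A: true annual layer count = 18963 − 9 + 17 = 18971.
A: 37274.8 mm over 18971 years gives 37274.8 / 18971 ≈ 1.965 mm per year.
Length of B = 1.965 × 27028 = 53110.0 mm.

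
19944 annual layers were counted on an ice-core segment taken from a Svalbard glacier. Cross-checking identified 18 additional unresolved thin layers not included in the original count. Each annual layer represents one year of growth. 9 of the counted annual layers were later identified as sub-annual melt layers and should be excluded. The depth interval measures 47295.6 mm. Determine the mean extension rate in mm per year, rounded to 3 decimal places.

2.370 mm per year

After corrections the count is 19944 − 9 + 18 = 19953 annual layers.
Mean rate = 47295.6 mm / 19953 years ≈ 2.370 mm per year.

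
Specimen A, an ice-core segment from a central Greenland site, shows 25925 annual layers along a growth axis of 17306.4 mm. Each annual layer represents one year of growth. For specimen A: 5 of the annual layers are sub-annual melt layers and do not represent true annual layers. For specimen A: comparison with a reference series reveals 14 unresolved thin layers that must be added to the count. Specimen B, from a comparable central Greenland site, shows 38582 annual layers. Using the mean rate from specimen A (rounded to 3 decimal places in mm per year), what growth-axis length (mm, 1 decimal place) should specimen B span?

25734.2 mm

Specimen A: after corrections the count is 25925 − 5 + 14 = 25934 annual layers.
A: 17306.4 mm over 25934 years gives 17306.4 / 25934 ≈ 0.667 mm per year.
For B, 0.667 mm/year × 38582 years = 25734.2 mm.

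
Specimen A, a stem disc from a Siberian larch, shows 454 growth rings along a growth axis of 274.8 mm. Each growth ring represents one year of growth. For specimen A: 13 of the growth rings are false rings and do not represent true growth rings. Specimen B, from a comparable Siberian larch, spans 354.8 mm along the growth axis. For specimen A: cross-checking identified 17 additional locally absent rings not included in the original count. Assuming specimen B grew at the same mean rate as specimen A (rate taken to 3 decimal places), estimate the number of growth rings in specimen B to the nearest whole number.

Specimen A: true growth ring count = 454 − 13 + 17 = 458.
A: Extension rate ≈ 274.8 / 458 = 0.600 mm/year.
B spans 354.8 / 0.600 = 591.33 years ≈ 591 growth rings.

591 growth rings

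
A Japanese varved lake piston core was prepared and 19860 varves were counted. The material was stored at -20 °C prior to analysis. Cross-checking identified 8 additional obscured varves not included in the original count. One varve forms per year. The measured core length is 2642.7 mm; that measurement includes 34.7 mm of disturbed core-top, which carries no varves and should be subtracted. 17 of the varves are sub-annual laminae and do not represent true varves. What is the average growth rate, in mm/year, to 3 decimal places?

True varve count = 19860 − 17 + 8 = 19851.
Net length = 2642.7 − 34.7 = 2608.0 mm.
Extension rate ≈ 2608.0 / 19851 = 0.131 mm/year.

0.131 mm/year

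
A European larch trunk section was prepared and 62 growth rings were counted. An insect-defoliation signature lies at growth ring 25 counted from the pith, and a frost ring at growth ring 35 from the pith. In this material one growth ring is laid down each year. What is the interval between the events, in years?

10 years

35 − 25 = 10 growth rings lie between the two events.
That is 10 years at one growth ring per year.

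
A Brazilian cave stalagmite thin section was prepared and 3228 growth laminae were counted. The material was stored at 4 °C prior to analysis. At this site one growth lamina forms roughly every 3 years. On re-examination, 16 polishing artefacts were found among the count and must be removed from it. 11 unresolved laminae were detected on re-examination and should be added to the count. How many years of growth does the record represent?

9669 years

Correcting the raw count gives 3228 − 16 + 11 = 3223 true growth laminae.
At 3 years per growth lamina, 3223 × 3 = 9669 years.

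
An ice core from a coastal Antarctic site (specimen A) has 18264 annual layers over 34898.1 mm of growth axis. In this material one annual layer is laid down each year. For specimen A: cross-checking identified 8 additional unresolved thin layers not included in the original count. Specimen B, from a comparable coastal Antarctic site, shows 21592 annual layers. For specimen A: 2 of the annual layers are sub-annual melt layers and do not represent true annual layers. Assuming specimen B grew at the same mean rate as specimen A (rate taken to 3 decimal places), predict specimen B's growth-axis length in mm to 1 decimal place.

Specimen A: true annual layer count = 18264 − 2 + 8 = 18270.
A: Extension rate ≈ 34898.1 / 18270 = 1.910 mm/year.
For B, 1.910 mm/year × 21592 years = 41240.7 mm.

41240.7 mm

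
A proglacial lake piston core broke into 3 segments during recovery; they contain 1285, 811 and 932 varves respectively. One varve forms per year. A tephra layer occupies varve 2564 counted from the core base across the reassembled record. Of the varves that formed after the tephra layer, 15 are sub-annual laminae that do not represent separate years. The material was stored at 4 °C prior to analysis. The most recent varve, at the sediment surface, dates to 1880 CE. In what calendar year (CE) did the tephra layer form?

Total varves = 1285 + 811 + 932 = 3028.
Between varve 2564 and the sediment surface there are 3028 − 2564 = 464 varves.
Excluding 15 false varves: 464 − 15 = 449.
1880 − 449 = 1431 CE.

1431 CE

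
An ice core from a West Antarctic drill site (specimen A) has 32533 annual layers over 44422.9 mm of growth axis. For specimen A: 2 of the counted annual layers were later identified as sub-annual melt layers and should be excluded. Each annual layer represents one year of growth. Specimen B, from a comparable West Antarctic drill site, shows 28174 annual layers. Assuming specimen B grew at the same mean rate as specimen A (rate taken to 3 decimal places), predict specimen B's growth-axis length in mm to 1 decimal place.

Specimen A: adjusted count: 32533 − 2 = 32531 annual layers.
A: Extension rate ≈ 44422.9 / 32531 = 1.366 mm/yr.
B's length ≈ 1.366 × 28174 = 38485.7 mm.

38485.7 mm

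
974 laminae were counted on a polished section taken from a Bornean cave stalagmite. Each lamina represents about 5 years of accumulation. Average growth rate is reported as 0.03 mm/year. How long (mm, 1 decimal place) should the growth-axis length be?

146.1 mm

At 5 years per lamina, 974 × 5 = 4870 years.
Predicted length = 0.03 mm/year × 4870 years = 146.1 mm.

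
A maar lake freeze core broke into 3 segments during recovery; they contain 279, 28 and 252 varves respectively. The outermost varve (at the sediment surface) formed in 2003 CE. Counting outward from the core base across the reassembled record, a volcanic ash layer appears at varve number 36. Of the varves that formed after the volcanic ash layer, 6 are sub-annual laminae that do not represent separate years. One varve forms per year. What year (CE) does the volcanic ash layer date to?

Total varves = 279 + 28 + 252 = 559.
Between varve 36 and the sediment surface there are 559 − 36 = 523 varves.
Excluding 6 false varves: 523 − 6 = 517.
2003 − 517 = 1486 CE.

1486 CE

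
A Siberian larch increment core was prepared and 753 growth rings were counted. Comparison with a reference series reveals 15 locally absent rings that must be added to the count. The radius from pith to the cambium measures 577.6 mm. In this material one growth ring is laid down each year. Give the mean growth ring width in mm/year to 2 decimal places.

0.75 mm/year

Correcting the raw count gives 753 + 15 = 768 true growth rings.
Mean rate = 577.6 mm / 768 years ≈ 0.75 mm/year.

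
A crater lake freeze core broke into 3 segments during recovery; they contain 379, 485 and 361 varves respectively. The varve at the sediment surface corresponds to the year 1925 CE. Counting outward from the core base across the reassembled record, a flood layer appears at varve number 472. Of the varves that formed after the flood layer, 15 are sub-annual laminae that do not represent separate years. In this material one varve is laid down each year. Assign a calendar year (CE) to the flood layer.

Total varves = 379 + 485 + 361 = 1225.
The flood layer sits at varve 472 from the core base, so 1225 − 472 = 753 varves formed after it.
Excluding 15 false varves: 753 − 15 = 738.
Counting back 738 years from 1925 CE places the flood layer in 1925 − 738 = 1187 CE.

1187 CE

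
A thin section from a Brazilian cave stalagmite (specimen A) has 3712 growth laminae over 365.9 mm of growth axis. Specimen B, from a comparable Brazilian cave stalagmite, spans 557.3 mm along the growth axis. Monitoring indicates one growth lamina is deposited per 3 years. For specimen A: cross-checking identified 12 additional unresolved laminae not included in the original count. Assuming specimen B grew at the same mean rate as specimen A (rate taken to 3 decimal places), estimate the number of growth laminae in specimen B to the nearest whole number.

Specimen A: after corrections the count is 3712 + 12 = 3724 growth laminae.
Specimen A: 3724 growth laminae at 3 years each span 3724 × 3 = 11172 years.
A: Extension rate ≈ 365.9 / 11172 = 0.033 mm/year.
For B, 557.3 / 0.033 = 16887.88 years; at 3 years per growth lamina that is 16887.88 / 3 ≈ 5629 growth laminae.

5629 growth laminae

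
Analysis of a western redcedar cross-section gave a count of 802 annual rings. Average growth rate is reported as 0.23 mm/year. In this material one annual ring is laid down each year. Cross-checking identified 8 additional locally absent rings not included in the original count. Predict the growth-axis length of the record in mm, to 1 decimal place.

After corrections the count is 802 + 8 = 810 annual rings.
Length ≈ 0.23 × 810 = 186.3 mm.

186.3 mm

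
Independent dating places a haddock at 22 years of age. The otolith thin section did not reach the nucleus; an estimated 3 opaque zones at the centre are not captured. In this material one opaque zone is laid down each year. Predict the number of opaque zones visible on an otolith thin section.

19 opaque zones

One opaque zone per year gives 22 opaque zones over 22 years.
22 − 3 missed = 19 opaque zones expected in the prepared section.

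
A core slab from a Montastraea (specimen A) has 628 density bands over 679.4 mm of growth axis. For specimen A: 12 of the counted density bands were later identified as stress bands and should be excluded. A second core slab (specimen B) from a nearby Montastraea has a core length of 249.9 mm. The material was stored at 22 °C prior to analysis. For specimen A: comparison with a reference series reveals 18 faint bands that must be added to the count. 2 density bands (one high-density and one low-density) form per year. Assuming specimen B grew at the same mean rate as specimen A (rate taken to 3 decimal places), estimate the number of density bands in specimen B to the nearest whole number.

Specimen A: correcting the raw count gives 628 − 12 + 18 = 634 true density bands.
Specimen A: dividing by 2 density bands per year: 634 / 2 = 317 years.
A: Mean rate = 679.4 mm / 317 years ≈ 2.143 mm per year.
Specimen B: 249.9 mm / 2.143 mm per year = 116.61 years; at 2 density bands per year that is 116.61 × 2 ≈ 233 density bands.

233 density bands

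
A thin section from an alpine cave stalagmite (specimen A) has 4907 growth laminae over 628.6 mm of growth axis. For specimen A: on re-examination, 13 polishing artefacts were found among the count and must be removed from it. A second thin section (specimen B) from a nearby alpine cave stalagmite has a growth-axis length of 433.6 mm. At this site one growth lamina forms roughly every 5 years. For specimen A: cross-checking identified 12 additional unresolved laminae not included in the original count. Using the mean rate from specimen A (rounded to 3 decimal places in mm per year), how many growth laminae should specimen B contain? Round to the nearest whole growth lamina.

Specimen A: correcting the raw count gives 4907 − 13 + 12 = 4906 true growth laminae.
Specimen A: 4906 growth laminae at 5 years each span 4906 × 5 = 24530 years.
A: Extension rate ≈ 628.6 / 24530 = 0.026 mm/yr.
For B, 433.6 / 0.026 = 16676.92 years; at 5 years per growth lamina that is 16676.92 / 5 ≈ 3335 growth laminae.

3335 growth laminae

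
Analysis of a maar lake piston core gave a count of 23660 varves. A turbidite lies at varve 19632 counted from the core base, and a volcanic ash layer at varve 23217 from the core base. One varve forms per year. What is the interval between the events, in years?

23217 − 19632 = 3585 varves lie between the two events.
At one varve per year, 3585 years elapsed between them.

3585 years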